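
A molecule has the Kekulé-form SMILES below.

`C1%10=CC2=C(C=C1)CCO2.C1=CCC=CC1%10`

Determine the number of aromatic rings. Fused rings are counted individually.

1

The SMILES encodes a six-membered carbon ring with three alternating C=C double bonds, fused to a five-membered ring containing one oxygen and two sp³ carbons; a six-membered carbon ring with two isolated C=C double bonds and two sp³ carbons.
The 6-membered ring is planar and fully conjugated; 3 ring double bonds give 6 π electrons. Since 6 = 4n+2 (n=1), it is aromatic (benzene ring).
The 5-membered ring with one oxygen has two sp³ carbons, so it is not fully conjugated — not aromatic (oxolane ring).
The second 6-membered ring has two sp³ carbons, so it is not fully conjugated — not aromatic (1,4-cyclohexadiene).
1 of the 3 rings is aromatic. Total: 1.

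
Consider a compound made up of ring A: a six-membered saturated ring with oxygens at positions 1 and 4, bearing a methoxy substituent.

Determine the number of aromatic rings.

0

Ring A has only sp³ atoms, so it is not fully conjugated — not aromatic (1,4-dioxane).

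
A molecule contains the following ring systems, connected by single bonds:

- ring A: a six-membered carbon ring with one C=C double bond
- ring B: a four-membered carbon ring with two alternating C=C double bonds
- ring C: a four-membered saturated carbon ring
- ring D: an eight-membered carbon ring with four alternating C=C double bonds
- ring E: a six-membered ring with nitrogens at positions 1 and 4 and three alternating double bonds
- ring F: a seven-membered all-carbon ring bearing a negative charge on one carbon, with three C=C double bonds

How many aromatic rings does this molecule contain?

1

Ring A has four sp³ carbons, so it is not fully conjugated — not aromatic (cyclohexene).
Ring B has only sp² ring atoms; a planar conformation would have a fully conjugated π system of 4 electrons. But 4 = 4(1), which is 4n not 4n+2, so ring B is not aromatic (cyclobutadiene) — cyclobutadiene is antiaromatic and distorts to a rectangle.
Ring C has only sp³ atoms, so it is not fully conjugated — not aromatic (cyclobutane).
Ring D has only sp² ring atoms; a planar conformation would have a fully conjugated π system of 8 electrons. But 8 = 4(2), which is 4n not 4n+2, so ring D is not aromatic (cyclooctatetraene) — cyclooctatetraene distorts into a non-planar tub to avoid antiaromaticity.
Ring E is fully conjugated (every ring atom contributes a p orbital); 3 ring double bonds give 6 π electrons. That satisfies 4n+2 with n=1, so ring E is aromatic (pyrazine).
Ring F has only sp² ring atoms; a planar conformation would have a fully conjugated π system of 8 electrons. But 8 = 4(2), which is 4n not 4n+2, so ring F is not aromatic (cycloheptatrienyl anion).
Aromatic: E. Total: 1.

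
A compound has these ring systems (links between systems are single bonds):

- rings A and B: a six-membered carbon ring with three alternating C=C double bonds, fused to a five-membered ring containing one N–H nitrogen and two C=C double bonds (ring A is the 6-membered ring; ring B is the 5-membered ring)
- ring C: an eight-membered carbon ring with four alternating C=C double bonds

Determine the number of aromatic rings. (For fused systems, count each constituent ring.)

2

Rings A and B form a fused bicyclic system (with one N–H) with 9 sp² atoms and 10 π electrons from ring double bonds plus a heteroatom lone pair. 10 = 4(2)+2, so the system is aromatic and both rings count as aromatic (indole).
Ring C has only sp² ring atoms; a planar conformation would have a fully conjugated π system of 8 electrons. But 8 = 4(2), which is 4n not 4n+2, so ring C is not aromatic (cyclooctatetraene) — cyclooctatetraene distorts into a non-planar tub to avoid antiaromaticity.
Aromatic: A, B. Total: 2.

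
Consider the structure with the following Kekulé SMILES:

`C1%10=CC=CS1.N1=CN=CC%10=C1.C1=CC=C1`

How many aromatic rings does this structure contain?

2

The SMILES encodes a five-membered ring of four carbons and one sulfur, with two C=C double bonds; a six-membered ring with nitrogens at positions 1 and 3 and three alternating double bonds; a four-membered carbon ring with two alternating C=C double bonds.
The 5-membered ring with one sulfur is planar and fully conjugated; 2 ring double bonds (4 π electrons) plus a heteroatom lone pair (2) give 6 π electrons. That satisfies 4n+2 with n=1, so it is aromatic (thiophene).
The 6-membered ring with two nitrogens (1,3) has a continuous p-orbital overlap around the ring; 3 ring double bonds give 6 π electrons. 6 = 4(1)+2, so it is aromatic (pyrimidine).
The 4-membered ring has only sp² ring atoms; a planar conformation would have a fully conjugated π system of 4 electrons. But 4 = 4(1), which is 4n not 4n+2, so it is not aromatic (cyclobutadiene) — cyclobutadiene is antiaromatic and distorts to a rectangle.
2 of the 3 rings are aromatic. Total: 2.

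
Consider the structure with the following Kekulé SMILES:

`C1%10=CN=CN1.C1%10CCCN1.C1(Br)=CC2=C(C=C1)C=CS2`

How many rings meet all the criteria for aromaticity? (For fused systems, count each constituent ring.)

3

The SMILES encodes a five-membered ring with nitrogens at positions 1 and 3 (one bearing H, one in a C=N bond) and two double bonds; a five-membered saturated ring of four carbons and one N–H nitrogen; a six-membered carbon ring with three alternating C=C double bonds, fused to a five-membered ring containing one sulfur and two C=C double bonds.
The 5-membered ring with two nitrogens (one N–H, one =N–) has a continuous p-orbital overlap around the ring; 2 ring double bonds (4 π electrons) plus a heteroatom lone pair (2) give 6 π electrons. Since 6 = 4n+2 (n=1), it is aromatic (imidazole).
The 5-membered ring with one N–H has only sp³ atoms, so it is not fully conjugated — not aromatic (pyrrolidine).
The fused 6/5-membered bicyclic (with one sulfur) is a single π system with 9 sp² atoms and 10 π electrons from ring double bonds plus a heteroatom lone pair. 10 = 4(2)+2, so the system is aromatic and both rings count as aromatic (benzothiophene).
3 of the 4 rings are aromatic. Total: 3.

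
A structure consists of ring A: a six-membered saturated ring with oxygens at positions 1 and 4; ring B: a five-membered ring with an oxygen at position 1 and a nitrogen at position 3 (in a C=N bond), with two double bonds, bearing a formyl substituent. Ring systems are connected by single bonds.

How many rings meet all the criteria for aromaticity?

Ring A has only sp³ atoms, so it is not fully conjugated — not aromatic (1,4-dioxane).
Ring B has a continuous p-orbital overlap around the ring; 2 ring double bonds (4 π electrons) plus a heteroatom lone pair (2) give 6 π electrons. Since 6 = 4n+2 (n=1), ring B is aromatic (oxazole).
Aromatic: B. Total: 1.

1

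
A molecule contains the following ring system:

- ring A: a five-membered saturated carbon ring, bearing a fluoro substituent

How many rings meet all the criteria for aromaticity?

Ring A has only sp³ atoms, so it is not fully conjugated — not aromatic (cyclopentane).

0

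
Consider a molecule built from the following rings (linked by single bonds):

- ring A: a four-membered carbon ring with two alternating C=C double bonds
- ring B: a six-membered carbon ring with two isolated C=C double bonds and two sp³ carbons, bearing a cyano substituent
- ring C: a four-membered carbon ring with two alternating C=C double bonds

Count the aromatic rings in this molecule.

0

Ring A has only sp² ring atoms; a planar conformation would have a fully conjugated π system of 4 electrons. But 4 = 4(1), which is 4n not 4n+2, so ring A is not aromatic (cyclobutadiene) — cyclobutadiene is antiaromatic and distorts to a rectangle.
Ring B has two sp³ carbons, so it is not fully conjugated — not aromatic (1,4-cyclohexadiene).
Ring C has only sp² ring atoms; a planar conformation would have a fully conjugated π system of 4 electrons. But 4 = 4(1), which is 4n not 4n+2, so ring C is not aromatic (cyclobutadiene) — cyclobutadiene is antiaromatic and distorts to a rectangle.
No ring is aromatic. Total: 0.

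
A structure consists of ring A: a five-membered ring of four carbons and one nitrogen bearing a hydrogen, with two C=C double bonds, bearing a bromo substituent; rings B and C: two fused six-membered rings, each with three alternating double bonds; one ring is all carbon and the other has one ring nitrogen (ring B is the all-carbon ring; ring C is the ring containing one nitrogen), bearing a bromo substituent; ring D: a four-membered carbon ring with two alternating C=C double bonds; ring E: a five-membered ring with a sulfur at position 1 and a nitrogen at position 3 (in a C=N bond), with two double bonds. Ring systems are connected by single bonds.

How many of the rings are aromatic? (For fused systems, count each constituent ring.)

4

Ring A is planar and fully conjugated; 2 ring double bonds (4 π electrons) plus a heteroatom lone pair (2) give 6 π electrons. Since 6 = 4n+2 (n=1), ring A is aromatic (pyrrole).
Rings B and C form a fused bicyclic system (with one nitrogen) with 10 sp² atoms and 10 π electrons from ring double bonds. 10 = 4(2)+2, so the system is aromatic and both rings count as aromatic (quinoline).
Ring D has only sp² ring atoms; a planar conformation would have a fully conjugated π system of 4 electrons. But 4 = 4(1), which is 4n not 4n+2, so ring D is not aromatic (cyclobutadiene) — cyclobutadiene is antiaromatic and distorts to a rectangle.
Ring E is planar and fully conjugated; 2 ring double bonds (4 π electrons) plus a heteroatom lone pair (2) give 6 π electrons. 6 = 4(1)+2, so ring E is aromatic (thiazole).
Aromatic: A, B, C, E. Total: 4.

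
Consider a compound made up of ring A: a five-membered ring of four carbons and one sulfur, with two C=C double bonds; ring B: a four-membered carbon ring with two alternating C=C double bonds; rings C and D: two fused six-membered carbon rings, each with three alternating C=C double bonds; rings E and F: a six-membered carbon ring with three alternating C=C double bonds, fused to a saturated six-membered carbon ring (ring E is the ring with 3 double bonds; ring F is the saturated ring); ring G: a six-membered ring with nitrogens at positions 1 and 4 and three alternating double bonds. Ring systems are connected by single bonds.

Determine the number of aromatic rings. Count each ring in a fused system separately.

5

Ring A has a continuous p-orbital overlap around the ring; 2 ring double bonds (4 π electrons) plus a heteroatom lone pair (2) give 6 π electrons. Since 6 = 4n+2 (n=1), ring A is aromatic (thiophene).
Ring B has only sp² ring atoms; a planar conformation would have a fully conjugated π system of 4 electrons. But 4 = 4(1), which is 4n not 4n+2, so ring B is not aromatic (cyclobutadiene) — cyclobutadiene is antiaromatic and distorts to a rectangle.
Rings C and D form a fused bicyclic system with 10 sp² atoms and 10 π electrons from ring double bonds. 10 = 4(2)+2, so the system is aromatic and both rings count as aromatic (naphthalene).
Ring E is fully conjugated (every ring atom contributes a p orbital); 3 ring double bonds give 6 π electrons. Since 6 = 4n+2 (n=1), ring E is aromatic (benzene ring).
Ring F has four sp³ carbons, so it is not fully conjugated — not aromatic (cyclohexane ring).
Ring G is fully conjugated (every ring atom contributes a p orbital); 3 ring double bonds give 6 π electrons. That satisfies 4n+2 with n=1, so ring G is aromatic (pyrazine).
Aromatic: A, C, D, E, G. Total: 5.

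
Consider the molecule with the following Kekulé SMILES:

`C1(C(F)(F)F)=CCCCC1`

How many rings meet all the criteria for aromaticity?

The SMILES encodes a six-membered carbon ring with one C=C double bond.
The 6-membered ring has four sp³ carbons, so it is not fully conjugated — not aromatic (cyclohexene).

0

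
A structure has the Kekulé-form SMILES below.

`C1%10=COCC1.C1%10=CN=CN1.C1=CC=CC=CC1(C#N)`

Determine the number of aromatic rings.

The SMILES encodes a five-membered ring of four carbons and one oxygen, with one C=C double bond and two sp³ carbons; a five-membered ring with nitrogens at positions 1 and 3 (one bearing H, one in a C=N bond) and two double bonds; a seven-membered carbon ring with three C=C double bonds and one sp³ carbon.
The 5-membered ring with one oxygen has two sp³ carbons, so it is not fully conjugated — not aromatic (2,3-dihydrofuran).
The 5-membered ring with two nitrogens (one N–H, one =N–) has a continuous p-orbital overlap around the ring; 2 ring double bonds (4 π electrons) plus a heteroatom lone pair (2) give 6 π electrons. 6 = 4(1)+2, so it is aromatic (imidazole).
The 7-membered ring has one sp³ carbon, so it is not fully conjugated — not aromatic (cycloheptatriene).
1 of the 3 rings is aromatic. Total: 1.

1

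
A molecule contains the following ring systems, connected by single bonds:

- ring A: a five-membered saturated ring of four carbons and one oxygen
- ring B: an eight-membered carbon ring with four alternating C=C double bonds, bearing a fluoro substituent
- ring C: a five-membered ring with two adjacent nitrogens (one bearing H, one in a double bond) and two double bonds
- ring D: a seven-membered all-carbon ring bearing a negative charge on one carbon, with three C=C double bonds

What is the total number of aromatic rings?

1

Ring A has only sp³ atoms, so it is not fully conjugated — not aromatic (tetrahydrofuran).
Ring B has only sp² ring atoms; a planar conformation would have a fully conjugated π system of 8 electrons. But 8 = 4(2), which is 4n not 4n+2, so ring B is not aromatic (cyclooctatetraene) — cyclooctatetraene distorts into a non-planar tub to avoid antiaromaticity.
Ring C is planar and fully conjugated; 2 ring double bonds (4 π electrons) plus a heteroatom lone pair (2) give 6 π electrons. 6 = 4(1)+2, so ring C is aromatic (pyrazole).
Ring D has only sp² ring atoms; a planar conformation would have a fully conjugated π system of 8 electrons. But 8 = 4(2), which is 4n not 4n+2, so ring D is not aromatic (cycloheptatrienyl anion).
Aromatic: C. Total: 1.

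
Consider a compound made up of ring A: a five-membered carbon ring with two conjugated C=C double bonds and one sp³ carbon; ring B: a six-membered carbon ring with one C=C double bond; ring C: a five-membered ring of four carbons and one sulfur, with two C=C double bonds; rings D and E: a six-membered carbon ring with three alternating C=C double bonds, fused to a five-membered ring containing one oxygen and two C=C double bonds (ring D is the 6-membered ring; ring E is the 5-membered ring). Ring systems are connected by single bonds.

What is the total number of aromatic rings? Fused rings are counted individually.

3

Ring A has one sp³ carbon, so it is not fully conjugated — not aromatic (cyclopentadiene).
Ring B has four sp³ carbons, so it is not fully conjugated — not aromatic (cyclohexene).
Ring C has a continuous p-orbital overlap around the ring; 2 ring double bonds (4 π electrons) plus a heteroatom lone pair (2) give 6 π electrons. 6 = 4(1)+2, so ring C is aromatic (thiophene).
Rings D and E form a fused bicyclic system (with one oxygen) with 9 sp² atoms and 10 π electrons from ring double bonds plus a heteroatom lone pair. 10 = 4(2)+2, so the system is aromatic and both rings count as aromatic (benzofuran).
Aromatic: C, D, E. Total: 3.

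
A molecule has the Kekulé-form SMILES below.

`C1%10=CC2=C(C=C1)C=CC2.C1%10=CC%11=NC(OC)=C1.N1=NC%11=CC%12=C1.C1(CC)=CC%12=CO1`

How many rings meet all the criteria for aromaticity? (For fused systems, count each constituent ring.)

4

The SMILES encodes a six-membered carbon ring with three alternating C=C double bonds, fused to a five-membered carbon ring containing one C=C double bond and one sp³ carbon; a six-membered ring of five carbons and one nitrogen with three alternating double bonds; a six-membered ring with two adjacent nitrogens and three alternating double bonds; a five-membered ring of four carbons and one oxygen, with two C=C double bonds.
The 6-membered ring is planar and fully conjugated; 3 ring double bonds give 6 π electrons. Since 6 = 4n+2 (n=1), it is aromatic (benzene ring).
The 5-membered ring has one sp³ carbon, so it is not fully conjugated — not aromatic (cyclopentene ring).
The 6-membered ring with one nitrogen has a continuous p-orbital overlap around the ring; 3 ring double bonds give 6 π electrons. 6 = 4(1)+2, so it is aromatic (pyridine).
The 6-membered ring with two nitrogens (1,2) has a continuous p-orbital overlap around the ring; 3 ring double bonds give 6 π electrons. Since 6 = 4n+2 (n=1), it is aromatic (pyridazine).
The 5-membered ring with one oxygen is fully conjugated (every ring atom contributes a p orbital); 2 ring double bonds (4 π electrons) plus a heteroatom lone pair (2) give 6 π electrons. 6 = 4(1)+2, so it is aromatic (furan).
4 of the 5 rings are aromatic. Total: 4.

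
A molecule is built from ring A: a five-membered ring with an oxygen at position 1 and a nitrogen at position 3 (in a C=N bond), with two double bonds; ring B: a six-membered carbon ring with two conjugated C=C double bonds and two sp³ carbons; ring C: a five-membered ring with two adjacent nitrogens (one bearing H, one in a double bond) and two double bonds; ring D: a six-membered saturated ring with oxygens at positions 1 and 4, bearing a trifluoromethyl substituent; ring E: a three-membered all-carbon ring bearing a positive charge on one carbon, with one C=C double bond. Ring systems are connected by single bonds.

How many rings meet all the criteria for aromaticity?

Ring A is planar and fully conjugated; 2 ring double bonds (4 π electrons) plus a heteroatom lone pair (2) give 6 π electrons. That satisfies 4n+2 with n=1, so ring A is aromatic (oxazole).
Ring B has two sp³ carbons, so it is not fully conjugated — not aromatic (1,3-cyclohexadiene).
Ring C is planar and fully conjugated; 2 ring double bonds (4 π electrons) plus a heteroatom lone pair (2) give 6 π electrons. That satisfies 4n+2 with n=1, so ring C is aromatic (pyrazole).
Ring D has only sp³ atoms, so it is not fully conjugated — not aromatic (1,4-dioxane).
Ring E is planar and fully conjugated; 1 ring double bond (2 π electrons) plus the carbocation's empty p orbital (0, but keeps the ring conjugated) give 2 π electrons. That satisfies 4n+2 with n=0, so ring E is aromatic (cyclopropenyl cation).
Aromatic: A, C, E. Total: 3.

3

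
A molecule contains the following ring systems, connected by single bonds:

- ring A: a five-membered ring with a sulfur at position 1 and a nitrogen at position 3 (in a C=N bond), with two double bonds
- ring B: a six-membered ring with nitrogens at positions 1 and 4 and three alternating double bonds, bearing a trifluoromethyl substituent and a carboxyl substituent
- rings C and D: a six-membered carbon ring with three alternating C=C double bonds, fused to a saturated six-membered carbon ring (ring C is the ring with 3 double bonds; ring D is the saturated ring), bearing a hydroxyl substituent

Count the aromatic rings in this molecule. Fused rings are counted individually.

3

Ring A is fully conjugated (every ring atom contributes a p orbital); 2 ring double bonds (4 π electrons) plus a heteroatom lone pair (2) give 6 π electrons. 6 = 4(1)+2, so ring A is aromatic (thiazole).
Ring B has a continuous p-orbital overlap around the ring; 3 ring double bonds give 6 π electrons. That satisfies 4n+2 with n=1, so ring B is aromatic (pyrazine).
Ring C is fully conjugated (every ring atom contributes a p orbital); 3 ring double bonds give 6 π electrons. 6 = 4(1)+2, so ring C is aromatic (benzene ring).
Ring D has four sp³ carbons, so it is not fully conjugated — not aromatic (cyclohexane ring).
Aromatic: A, B, C. Total: 3.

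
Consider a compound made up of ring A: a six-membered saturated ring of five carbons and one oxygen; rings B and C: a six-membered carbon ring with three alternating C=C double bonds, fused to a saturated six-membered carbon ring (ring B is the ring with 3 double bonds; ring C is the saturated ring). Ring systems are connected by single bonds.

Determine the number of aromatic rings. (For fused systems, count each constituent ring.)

1

Ring A has only sp³ atoms, so it is not fully conjugated — not aromatic (tetrahydropyran).
Ring B is fully conjugated (every ring atom contributes a p orbital); 3 ring double bonds give 6 π electrons. 6 = 4(1)+2, so ring B is aromatic (benzene ring).
Ring C has four sp³ carbons, so it is not fully conjugated — not aromatic (cyclohexane ring).
Aromatic: B. Total: 1.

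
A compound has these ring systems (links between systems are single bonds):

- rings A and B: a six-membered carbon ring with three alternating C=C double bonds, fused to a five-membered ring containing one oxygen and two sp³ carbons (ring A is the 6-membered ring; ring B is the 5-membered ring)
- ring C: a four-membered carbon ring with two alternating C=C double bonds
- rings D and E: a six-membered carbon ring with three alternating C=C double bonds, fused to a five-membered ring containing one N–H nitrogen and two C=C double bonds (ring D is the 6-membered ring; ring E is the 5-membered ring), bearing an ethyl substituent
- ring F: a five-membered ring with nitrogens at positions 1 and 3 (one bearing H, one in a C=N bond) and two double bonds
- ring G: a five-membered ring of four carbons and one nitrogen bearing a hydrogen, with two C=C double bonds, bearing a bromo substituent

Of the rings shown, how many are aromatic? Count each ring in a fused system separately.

Ring A has a continuous p-orbital overlap around the ring; 3 ring double bonds give 6 π electrons. Since 6 = 4n+2 (n=1), ring A is aromatic (benzene ring).
Ring B has two sp³ carbons, so it is not fully conjugated — not aromatic (oxolane ring).
Ring C has only sp² ring atoms; a planar conformation would have a fully conjugated π system of 4 electrons. But 4 = 4(1), which is 4n not 4n+2, so ring C is not aromatic (cyclobutadiene) — cyclobutadiene is antiaromatic and distorts to a rectangle.
Rings D and E form a fused bicyclic system (with one N–H) with 9 sp² atoms and 10 π electrons from ring double bonds plus a heteroatom lone pair. 10 = 4(2)+2, so the system is aromatic and both rings count as aromatic (indole).
Ring F is fully conjugated (every ring atom contributes a p orbital); 2 ring double bonds (4 π electrons) plus a heteroatom lone pair (2) give 6 π electrons. Since 6 = 4n+2 (n=1), ring F is aromatic (imidazole).
Ring G is planar and fully conjugated; 2 ring double bonds (4 π electrons) plus a heteroatom lone pair (2) give 6 π electrons. Since 6 = 4n+2 (n=1), ring G is aromatic (pyrrole).
Aromatic: A, D, E, F, G. Total: 5.

5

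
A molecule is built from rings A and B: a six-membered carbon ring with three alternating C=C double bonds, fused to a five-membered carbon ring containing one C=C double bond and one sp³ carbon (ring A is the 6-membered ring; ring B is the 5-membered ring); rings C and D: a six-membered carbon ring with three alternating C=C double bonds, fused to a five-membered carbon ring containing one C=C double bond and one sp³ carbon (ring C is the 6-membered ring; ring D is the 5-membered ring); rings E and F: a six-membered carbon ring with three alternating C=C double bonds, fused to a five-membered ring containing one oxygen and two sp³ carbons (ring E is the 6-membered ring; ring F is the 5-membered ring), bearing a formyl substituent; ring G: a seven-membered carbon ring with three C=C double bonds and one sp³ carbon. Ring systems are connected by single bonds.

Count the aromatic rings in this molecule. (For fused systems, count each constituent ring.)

Ring A is planar and fully conjugated; 3 ring double bonds give 6 π electrons. Since 6 = 4n+2 (n=1), ring A is aromatic (benzene ring).
Ring B has one sp³ carbon, so it is not fully conjugated — not aromatic (cyclopentene ring).
Ring C is planar and fully conjugated; 3 ring double bonds give 6 π electrons. Since 6 = 4n+2 (n=1), ring C is aromatic (benzene ring).
Ring D has one sp³ carbon, so it is not fully conjugated — not aromatic (cyclopentene ring).
Ring E is fully conjugated (every ring atom contributes a p orbital); 3 ring double bonds give 6 π electrons. Since 6 = 4n+2 (n=1), ring E is aromatic (benzene ring).
Ring F has two sp³ carbons, so it is not fully conjugated — not aromatic (oxolane ring).
Ring G has one sp³ carbon, so it is not fully conjugated — not aromatic (cycloheptatriene).
Aromatic: A, C, E. Total: 3.

3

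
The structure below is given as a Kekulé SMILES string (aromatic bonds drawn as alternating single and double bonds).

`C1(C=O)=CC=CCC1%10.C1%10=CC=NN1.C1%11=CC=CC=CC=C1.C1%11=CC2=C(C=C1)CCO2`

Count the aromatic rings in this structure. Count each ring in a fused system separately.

2

The SMILES encodes a six-membered carbon ring with two conjugated C=C double bonds and two sp³ carbons; a five-membered ring with two adjacent nitrogens (one bearing H, one in a double bond) and two double bonds; an eight-membered carbon ring with four alternating C=C double bonds; a six-membered carbon ring with three alternating C=C double bonds, fused to a five-membered ring containing one oxygen and two sp³ carbons.
The 6-membered ring has two sp³ carbons, so it is not fully conjugated — not aromatic (1,3-cyclohexadiene).
The 5-membered ring with two adjacent nitrogens (one N–H, one =N–) is planar and fully conjugated; 2 ring double bonds (4 π electrons) plus a heteroatom lone pair (2) give 6 π electrons. That satisfies 4n+2 with n=1, so it is aromatic (pyrazole).
The 8-membered ring has only sp² ring atoms; a planar conformation would have a fully conjugated π system of 8 electrons. But 8 = 4(2), which is 4n not 4n+2, so it is not aromatic (cyclooctatetraene) — cyclooctatetraene distorts into a non-planar tub to avoid antiaromaticity.
The second 6-membered ring has a continuous p-orbital overlap around the ring; 3 ring double bonds give 6 π electrons. 6 = 4(1)+2, so it is aromatic (benzene ring).
The 5-membered ring with one oxygen has two sp³ carbons, so it is not fully conjugated — not aromatic (oxolane ring).
2 of the 5 rings are aromatic. Total: 2.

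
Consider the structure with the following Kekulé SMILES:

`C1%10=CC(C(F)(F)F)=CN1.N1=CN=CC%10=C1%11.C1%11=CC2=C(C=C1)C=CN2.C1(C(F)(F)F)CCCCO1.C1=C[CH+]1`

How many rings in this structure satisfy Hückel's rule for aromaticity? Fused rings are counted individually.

The SMILES encodes a five-membered ring of four carbons and one nitrogen bearing a hydrogen, with two C=C double bonds; a six-membered ring with nitrogens at positions 1 and 3 and three alternating double bonds; a six-membered carbon ring with three alternating C=C double bonds, fused to a five-membered ring containing one N–H nitrogen and two C=C double bonds; a six-membered saturated ring of five carbons and one oxygen; a three-membered all-carbon ring bearing a positive charge on one carbon, with one C=C double bond.
The 5-membered ring with one N–H is fully conjugated (every ring atom contributes a p orbital); 2 ring double bonds (4 π electrons) plus a heteroatom lone pair (2) give 6 π electrons. That satisfies 4n+2 with n=1, so it is aromatic (pyrrole).
The 6-membered ring with two nitrogens (1,3) is fully conjugated (every ring atom contributes a p orbital); 3 ring double bonds give 6 π electrons. That satisfies 4n+2 with n=1, so it is aromatic (pyrimidine).
The fused 6/5-membered bicyclic (with one N–H) is a single π system with 9 sp² atoms and 10 π electrons from ring double bonds plus a heteroatom lone pair. 10 = 4(2)+2, so the system is aromatic and both rings count as aromatic (indole).
The 6-membered ring with one oxygen has only sp³ atoms, so it is not fully conjugated — not aromatic (tetrahydropyran).
The 3-membered ring is fully conjugated (every ring atom contributes a p orbital); 1 ring double bond (2 π electrons) plus the carbocation's empty p orbital (0, but keeps the ring conjugated) give 2 π electrons. 2 = 4(0)+2, so it is aromatic (cyclopropenyl cation).
5 of the 6 rings are aromatic. Total: 5.

5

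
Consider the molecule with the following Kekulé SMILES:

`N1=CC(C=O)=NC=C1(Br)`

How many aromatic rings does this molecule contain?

1

The SMILES encodes a six-membered ring with nitrogens at positions 1 and 4 and three alternating double bonds.
The 6-membered ring with two nitrogens (1,4) has a continuous p-orbital overlap around the ring; 3 ring double bonds give 6 π electrons. That satisfies 4n+2 with n=1, so it is aromatic (pyrazine).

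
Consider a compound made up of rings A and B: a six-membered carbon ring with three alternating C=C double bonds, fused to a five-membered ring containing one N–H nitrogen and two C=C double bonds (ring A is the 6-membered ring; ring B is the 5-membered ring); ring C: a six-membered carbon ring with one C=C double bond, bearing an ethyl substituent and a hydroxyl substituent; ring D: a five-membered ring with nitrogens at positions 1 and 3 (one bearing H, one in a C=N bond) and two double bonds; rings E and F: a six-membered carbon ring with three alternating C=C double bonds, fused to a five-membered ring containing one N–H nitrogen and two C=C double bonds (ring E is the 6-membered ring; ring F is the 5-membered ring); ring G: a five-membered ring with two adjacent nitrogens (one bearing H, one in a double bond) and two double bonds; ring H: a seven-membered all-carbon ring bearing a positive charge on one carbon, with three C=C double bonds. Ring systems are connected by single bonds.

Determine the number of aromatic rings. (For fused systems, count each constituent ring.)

7

Rings A and B form a fused bicyclic system (with one N–H) with 9 sp² atoms and 10 π electrons from ring double bonds plus a heteroatom lone pair. 10 = 4(2)+2, so the system is aromatic and both rings count as aromatic (indole).
Ring C has four sp³ carbons, so it is not fully conjugated — not aromatic (cyclohexene).
Ring D is fully conjugated (every ring atom contributes a p orbital); 2 ring double bonds (4 π electrons) plus a heteroatom lone pair (2) give 6 π electrons. Since 6 = 4n+2 (n=1), ring D is aromatic (imidazole).
Rings E and F form a fused bicyclic system (with one N–H) with 9 sp² atoms and 10 π electrons from ring double bonds plus a heteroatom lone pair. 10 = 4(2)+2, so the system is aromatic and both rings count as aromatic (indole).
Ring G is planar and fully conjugated; 2 ring double bonds (4 π electrons) plus a heteroatom lone pair (2) give 6 π electrons. 6 = 4(1)+2, so ring G is aromatic (pyrazole).
Ring H is planar and fully conjugated; 3 ring double bonds (6 π electrons) plus the carbocation's empty p orbital (0, but keeps the ring conjugated) give 6 π electrons. Since 6 = 4n+2 (n=1), ring H is aromatic (tropylium cation).
Aromatic: A, B, D, E, F, G, H. Total: 7.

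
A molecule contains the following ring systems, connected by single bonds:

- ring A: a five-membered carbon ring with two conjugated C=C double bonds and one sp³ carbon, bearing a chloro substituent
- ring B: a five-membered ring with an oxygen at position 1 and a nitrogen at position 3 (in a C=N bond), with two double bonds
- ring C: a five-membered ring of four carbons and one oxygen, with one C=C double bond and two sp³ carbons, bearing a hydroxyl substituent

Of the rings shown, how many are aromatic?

Ring A has one sp³ carbon, so it is not fully conjugated — not aromatic (cyclopentadiene).
Ring B is fully conjugated (every ring atom contributes a p orbital); 2 ring double bonds (4 π electrons) plus a heteroatom lone pair (2) give 6 π electrons. 6 = 4(1)+2, so ring B is aromatic (oxazole).
Ring C has two sp³ carbons, so it is not fully conjugated — not aromatic (2,3-dihydrofuran).
Aromatic: B. Total: 1.

1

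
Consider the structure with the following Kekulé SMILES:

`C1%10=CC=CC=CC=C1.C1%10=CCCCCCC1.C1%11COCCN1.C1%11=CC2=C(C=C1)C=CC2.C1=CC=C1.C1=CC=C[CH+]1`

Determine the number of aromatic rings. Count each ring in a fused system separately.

1

The SMILES encodes an eight-membered carbon ring with four alternating C=C double bonds; an eight-membered carbon ring with one C=C double bond; a six-membered saturated ring with an oxygen and an N–H nitrogen at positions 1 and 4; a six-membered carbon ring with three alternating C=C double bonds, fused to a five-membered carbon ring containing one C=C double bond and one sp³ carbon; a four-membered carbon ring with two alternating C=C double bonds; a five-membered all-carbon ring bearing a positive charge on one carbon, with two C=C double bonds.
The 8-membered ring has only sp² ring atoms; a planar conformation would have a fully conjugated π system of 8 electrons. But 8 = 4(2), which is 4n not 4n+2, so it is not aromatic (cyclooctatetraene) — cyclooctatetraene distorts into a non-planar tub to avoid antiaromaticity.
The second 8-membered ring has six sp³ carbons, so it is not fully conjugated — not aromatic (cyclooctene).
The 6-membered ring with one oxygen and one N–H (1,4) has only sp³ atoms, so it is not fully conjugated — not aromatic (morpholine).
The 6-membered ring is fully conjugated (every ring atom contributes a p orbital); 3 ring double bonds give 6 π electrons. Since 6 = 4n+2 (n=1), it is aromatic (benzene ring).
The 5-membered ring has one sp³ carbon, so it is not fully conjugated — not aromatic (cyclopentene ring).
The 4-membered ring has only sp² ring atoms; a planar conformation would have a fully conjugated π system of 4 electrons. But 4 = 4(1), which is 4n not 4n+2, so it is not aromatic (cyclobutadiene) — cyclobutadiene is antiaromatic and distorts to a rectangle.
The second 5-membered ring has only sp² ring atoms; a planar conformation would have a fully conjugated π system of 4 electrons. But 4 = 4(1), which is 4n not 4n+2, so it is not aromatic (cyclopentadienyl cation).
1 of the 7 rings is aromatic. Total: 1.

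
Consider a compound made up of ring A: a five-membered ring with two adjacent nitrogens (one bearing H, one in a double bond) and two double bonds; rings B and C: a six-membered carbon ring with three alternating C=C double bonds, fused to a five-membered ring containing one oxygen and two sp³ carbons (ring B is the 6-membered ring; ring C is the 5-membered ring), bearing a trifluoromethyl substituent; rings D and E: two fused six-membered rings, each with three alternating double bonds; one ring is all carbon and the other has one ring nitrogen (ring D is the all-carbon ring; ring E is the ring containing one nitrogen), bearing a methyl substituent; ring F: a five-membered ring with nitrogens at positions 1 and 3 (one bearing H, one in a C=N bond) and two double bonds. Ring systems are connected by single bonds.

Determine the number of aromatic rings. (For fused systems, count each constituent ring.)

Ring A is planar and fully conjugated; 2 ring double bonds (4 π electrons) plus a heteroatom lone pair (2) give 6 π electrons. That satisfies 4n+2 with n=1, so ring A is aromatic (pyrazole).
Ring B has a continuous p-orbital overlap around the ring; 3 ring double bonds give 6 π electrons. That satisfies 4n+2 with n=1, so ring B is aromatic (benzene ring).
Ring C has two sp³ carbons, so it is not fully conjugated — not aromatic (oxolane ring).
Rings D and E form a fused bicyclic system (with one nitrogen) with 10 sp² atoms and 10 π electrons from ring double bonds. 10 = 4(2)+2, so the system is aromatic and both rings count as aromatic (quinoline).
Ring F is planar and fully conjugated; 2 ring double bonds (4 π electrons) plus a heteroatom lone pair (2) give 6 π electrons. Since 6 = 4n+2 (n=1), ring F is aromatic (imidazole).
Aromatic: A, B, D, E, F. Total: 5.

5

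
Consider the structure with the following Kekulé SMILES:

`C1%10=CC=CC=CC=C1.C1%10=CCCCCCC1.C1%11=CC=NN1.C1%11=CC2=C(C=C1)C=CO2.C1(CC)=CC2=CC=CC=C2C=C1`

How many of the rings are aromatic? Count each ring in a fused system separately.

5

The SMILES encodes an eight-membered carbon ring with four alternating C=C double bonds; an eight-membered carbon ring with one C=C double bond; a five-membered ring with two adjacent nitrogens (one bearing H, one in a double bond) and two double bonds; a six-membered carbon ring with three alternating C=C double bonds, fused to a five-membered ring containing one oxygen and two C=C double bonds; two fused six-membered carbon rings, each with three alternating C=C double bonds.
The 8-membered ring has only sp² ring atoms; a planar conformation would have a fully conjugated π system of 8 electrons. But 8 = 4(2), which is 4n not 4n+2, so it is not aromatic (cyclooctatetraene) — cyclooctatetraene distorts into a non-planar tub to avoid antiaromaticity.
The second 8-membered ring has six sp³ carbons, so it is not fully conjugated — not aromatic (cyclooctene).
The 5-membered ring with two adjacent nitrogens (one N–H, one =N–) is planar and fully conjugated; 2 ring double bonds (4 π electrons) plus a heteroatom lone pair (2) give 6 π electrons. That satisfies 4n+2 with n=1, so it is aromatic (pyrazole).
The fused 6/5-membered bicyclic (with one oxygen) is a single π system with 9 sp² atoms and 10 π electrons from ring double bonds plus a heteroatom lone pair. 10 = 4(2)+2, so the system is aromatic and both rings count as aromatic (benzofuran).
The fused 6/6-membered bicyclic is a single π system with 10 sp² atoms and 10 π electrons from ring double bonds. 10 = 4(2)+2, so the system is aromatic and both rings count as aromatic (naphthalene).
5 of the 7 rings are aromatic. Total: 5.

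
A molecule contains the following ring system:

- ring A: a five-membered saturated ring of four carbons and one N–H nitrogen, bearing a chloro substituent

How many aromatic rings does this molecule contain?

Ring A has only sp³ atoms, so it is not fully conjugated — not aromatic (pyrrolidine).

0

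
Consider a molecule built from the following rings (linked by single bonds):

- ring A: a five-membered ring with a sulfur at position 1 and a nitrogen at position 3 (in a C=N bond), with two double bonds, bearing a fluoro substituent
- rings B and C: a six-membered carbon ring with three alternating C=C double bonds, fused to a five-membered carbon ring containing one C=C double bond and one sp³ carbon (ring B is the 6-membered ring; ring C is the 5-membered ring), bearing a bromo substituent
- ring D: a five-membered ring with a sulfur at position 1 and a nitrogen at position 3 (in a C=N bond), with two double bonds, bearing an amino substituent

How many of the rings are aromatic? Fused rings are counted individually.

3

Ring A is fully conjugated (every ring atom contributes a p orbital); 2 ring double bonds (4 π electrons) plus a heteroatom lone pair (2) give 6 π electrons. That satisfies 4n+2 with n=1, so ring A is aromatic (thiazole).
Ring B is fully conjugated (every ring atom contributes a p orbital); 3 ring double bonds give 6 π electrons. 6 = 4(1)+2, so ring B is aromatic (benzene ring).
Ring C has one sp³ carbon, so it is not fully conjugated — not aromatic (cyclopentene ring).
Ring D has a continuous p-orbital overlap around the ring; 2 ring double bonds (4 π electrons) plus a heteroatom lone pair (2) give 6 π electrons. 6 = 4(1)+2, so ring D is aromatic (thiazole).
Aromatic: A, B, D. Total: 3.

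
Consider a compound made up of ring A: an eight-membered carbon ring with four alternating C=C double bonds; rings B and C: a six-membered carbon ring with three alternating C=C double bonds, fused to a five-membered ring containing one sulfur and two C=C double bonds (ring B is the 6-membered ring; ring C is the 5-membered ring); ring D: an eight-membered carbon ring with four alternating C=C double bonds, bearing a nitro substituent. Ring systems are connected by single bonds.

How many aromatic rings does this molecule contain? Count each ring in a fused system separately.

Ring A has only sp² ring atoms; a planar conformation would have a fully conjugated π system of 8 electrons. But 8 = 4(2), which is 4n not 4n+2, so ring A is not aromatic (cyclooctatetraene) — cyclooctatetraene distorts into a non-planar tub to avoid antiaromaticity.
Rings B and C form a fused bicyclic system (with one sulfur) with 9 sp² atoms and 10 π electrons from ring double bonds plus a heteroatom lone pair. 10 = 4(2)+2, so the system is aromatic and both rings count as aromatic (benzothiophene).
Ring D has only sp² ring atoms; a planar conformation would have a fully conjugated π system of 8 electrons. But 8 = 4(2), which is 4n not 4n+2, so ring D is not aromatic (cyclooctatetraene) — cyclooctatetraene distorts into a non-planar tub to avoid antiaromaticity.
Aromatic: B, C. Total: 2.

2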